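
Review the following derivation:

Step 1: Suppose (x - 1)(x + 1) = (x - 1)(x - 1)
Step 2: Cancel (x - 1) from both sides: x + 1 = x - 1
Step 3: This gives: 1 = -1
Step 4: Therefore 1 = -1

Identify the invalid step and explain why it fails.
Step 2: Cancel (x - 1) from both sides: x + 1 = x - 1

Step 2 cancels (x - 1) from both sides. This is only valid if (x - 1) ≠ 0, i.e., x ≠ 1. When x = 1, both sides equal zero regardless of the other factors. The correct approach requires considering x = 1 as a separate case.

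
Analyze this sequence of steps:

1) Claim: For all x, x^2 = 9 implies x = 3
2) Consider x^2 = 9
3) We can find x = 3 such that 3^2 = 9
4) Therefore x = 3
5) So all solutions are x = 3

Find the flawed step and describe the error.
Step 4: Therefore x = 3

Step 4 incorrectly concludes that x = 3 is the only solution. The proof shows that x = 3 is A solution (existence), but does not show it is the ONLY solution (uniqueness). In fact, x = -3 is also a solution since (-3)^2 = 9. Finding one solution doesn't prove there are no others.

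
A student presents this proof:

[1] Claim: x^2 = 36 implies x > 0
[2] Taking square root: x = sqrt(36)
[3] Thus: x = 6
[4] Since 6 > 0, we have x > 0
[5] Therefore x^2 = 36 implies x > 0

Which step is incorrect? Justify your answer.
Step 2: Taking square root: x = sqrt(36)

Step 2 takes the square root and assumes the positive root only. The equation x^2 = 36 actually has two solutions: x = 6 and x = -6. The proof silently assumes x > 0 without justification, then uses this assumption to conclude x > 0, which is circular. The counterexample x = -6 shows the claim is false.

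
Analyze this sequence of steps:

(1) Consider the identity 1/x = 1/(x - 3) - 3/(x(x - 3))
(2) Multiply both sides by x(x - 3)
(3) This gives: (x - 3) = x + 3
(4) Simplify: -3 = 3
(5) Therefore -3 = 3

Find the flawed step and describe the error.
Step 3: This gives: (x - 3) = x + 3

Step 3 makes a sign error when clearing denominators. Multiplying -3/(x(x - 3)) by x(x - 3) gives -3, not +3. The correct result is (x - 3) = x - 3, which is trivially true, not (x - 3) = x + 3. (Step 1 is a valid identity: 1/(x - 3) - 3/(x(x - 3)) = (x - 3)/(x(x - 3)) = 1/x.)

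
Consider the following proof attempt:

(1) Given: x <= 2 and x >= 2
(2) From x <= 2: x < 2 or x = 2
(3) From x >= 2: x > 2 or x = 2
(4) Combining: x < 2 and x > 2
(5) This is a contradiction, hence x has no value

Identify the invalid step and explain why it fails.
Step 4: Combining: x < 2 and x > 2

Step 4 incorrectly combines the conditions. From x <= 2 and x >= 2, the intersection is x = 2. The error treats the 'or' cases as 'and' requirements. The correct conclusion is that x = 2 is the unique solution, not that no solution exists.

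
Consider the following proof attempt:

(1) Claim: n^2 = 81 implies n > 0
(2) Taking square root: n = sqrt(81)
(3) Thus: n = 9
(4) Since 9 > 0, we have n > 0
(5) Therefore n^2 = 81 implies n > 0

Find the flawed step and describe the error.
Step 2: Taking square root: n = sqrt(81)

Step 2 takes the square root and assumes the positive root only. The equation n^2 = 81 actually has two solutions: n = 9 and n = -9. The proof silently assumes n > 0 without justification, then uses this assumption to conclude n > 0, which is circular. The counterexample n = -9 shows the claim is false.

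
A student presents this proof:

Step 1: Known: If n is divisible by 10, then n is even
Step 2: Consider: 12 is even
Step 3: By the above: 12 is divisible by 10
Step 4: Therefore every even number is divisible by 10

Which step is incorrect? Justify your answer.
Step 3: By the above: 12 is divisible by 10

Step 3 commits the fallacy of affirming the consequent. The known fact 'divisible by 10 → even' does NOT imply 'even → divisible by 10'. That would be the converse, which is false. For example, 12 is even but 12 ÷ 10 = 1.20, which is not an integer.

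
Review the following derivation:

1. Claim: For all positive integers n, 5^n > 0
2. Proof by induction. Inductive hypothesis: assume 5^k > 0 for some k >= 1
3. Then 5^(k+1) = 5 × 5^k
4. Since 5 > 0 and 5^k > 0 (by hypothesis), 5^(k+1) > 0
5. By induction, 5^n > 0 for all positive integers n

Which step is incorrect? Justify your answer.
Step 5: By induction, 5^n > 0 for all positive integers n

Step 5 concludes the proof by induction, but no base case was ever established. A valid induction proof requires: (1) a base case proving 5^1 > 0, and (2) an inductive step showing IF 5^k > 0 THEN 5^(k+1) > 0. Steps 2-4 correctly establish the inductive step, but without the base case the conclusion in step 5 does not follow.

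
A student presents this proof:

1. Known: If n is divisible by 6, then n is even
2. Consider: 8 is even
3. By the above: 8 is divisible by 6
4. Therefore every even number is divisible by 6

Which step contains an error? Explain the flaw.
Step 3: By the above: 8 is divisible by 6

Step 3 commits the fallacy of affirming the consequent. The known fact 'divisible by 6 → even' does NOT imply 'even → divisible by 6'. That would be the converse, which is false. For example, 8 is even but 8 ÷ 6 = 1.33, which is not an integer.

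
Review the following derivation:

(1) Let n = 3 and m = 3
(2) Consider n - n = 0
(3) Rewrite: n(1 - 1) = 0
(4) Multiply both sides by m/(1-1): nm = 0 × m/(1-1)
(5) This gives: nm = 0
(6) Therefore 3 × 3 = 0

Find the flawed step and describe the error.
Step 4: Multiply both sides by m/(1-1): nm = 0 × m/(1-1)

Step 4 multiplies both sides by m/(1-1). However, 1-1 = 0, so this is multiplication by m/0, which is undefined. We cannot multiply by an undefined expression.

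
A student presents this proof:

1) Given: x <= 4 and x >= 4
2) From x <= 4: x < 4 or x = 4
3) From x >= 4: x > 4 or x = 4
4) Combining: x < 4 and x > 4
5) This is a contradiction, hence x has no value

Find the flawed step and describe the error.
Step 4: Combining: x < 4 and x > 4

Step 4 incorrectly combines the conditions. From x <= 4 and x >= 4, the intersection is x = 4. The error treats the 'or' cases as 'and' requirements. The correct conclusion is that x = 4 is the unique solution, not that no solution exists.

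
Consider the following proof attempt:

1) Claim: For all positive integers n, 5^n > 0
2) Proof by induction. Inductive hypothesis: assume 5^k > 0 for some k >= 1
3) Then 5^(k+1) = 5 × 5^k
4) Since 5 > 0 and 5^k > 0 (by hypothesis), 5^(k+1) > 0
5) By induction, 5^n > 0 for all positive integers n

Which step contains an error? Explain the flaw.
Step 5: By induction, 5^n > 0 for all positive integers n

Step 5 concludes the proof by induction, but no base case was ever established. A valid induction proof requires: (1) a base case proving 5^1 > 0, and (2) an inductive step showing IF 5^k > 0 THEN 5^(k+1) > 0. Steps 2-4 correctly establish the inductive step, but without the base case the conclusion in step 5 does not follow.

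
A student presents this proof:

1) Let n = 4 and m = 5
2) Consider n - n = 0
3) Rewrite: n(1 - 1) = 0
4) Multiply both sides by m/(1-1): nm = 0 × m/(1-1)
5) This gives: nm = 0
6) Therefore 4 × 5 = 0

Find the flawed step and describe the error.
Step 4: Multiply both sides by m/(1-1): nm = 0 × m/(1-1)

Step 4 multiplies both sides by m/(1-1). However, 1-1 = 0, so this is multiplication by m/0, which is undefined. We cannot multiply by an undefined expression.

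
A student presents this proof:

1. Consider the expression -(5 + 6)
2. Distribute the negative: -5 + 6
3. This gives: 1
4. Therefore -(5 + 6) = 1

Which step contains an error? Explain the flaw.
Step 2: Distribute the negative: -5 + 6

Step 2 incorrectly distributes the negative sign. The correct distribution is -(5 + 6) = -5 - 6 = -11. The negative must be applied to both terms, not just the first. The error treats -(5 + 6) as -5 + 6, which equals 1 instead of -11.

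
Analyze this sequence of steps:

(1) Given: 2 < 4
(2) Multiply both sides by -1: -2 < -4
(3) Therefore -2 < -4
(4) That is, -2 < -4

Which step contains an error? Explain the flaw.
Step 2: Multiply both sides by -1: -2 < -4

Step 2 multiplies both sides by -1 but fails to reverse the inequality sign. When multiplying (or dividing) an inequality by a negative number, the direction must be reversed. Since 2 < 4, we should get -2 > -4, i.e., -2 > -4.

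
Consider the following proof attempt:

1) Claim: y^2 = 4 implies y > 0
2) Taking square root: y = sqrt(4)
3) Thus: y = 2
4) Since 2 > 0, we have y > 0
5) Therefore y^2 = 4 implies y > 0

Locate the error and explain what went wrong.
Step 2: Taking square root: y = sqrt(4)

Step 2 takes the square root and assumes the positive root only. The equation y^2 = 4 actually has two solutions: y = 2 and y = -2. The proof silently assumes y > 0 without justification, then uses this assumption to conclude y > 0, which is circular. The counterexample y = -2 shows the claim is false.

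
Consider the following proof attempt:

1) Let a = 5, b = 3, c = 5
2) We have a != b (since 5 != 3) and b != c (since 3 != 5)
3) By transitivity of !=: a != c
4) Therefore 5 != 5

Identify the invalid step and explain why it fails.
Step 3: By transitivity of !=: a != c

Step 3 incorrectly applies transitivity to the '!=' relation. Transitivity states: if a R b and b R c, then a R c. However, '!=' is not transitive. Counterexample: 5 != 3 and 3 != 5, but 5 = 5 (both equal 5). Transitivity holds for relations like <, <=, =, but not for !=.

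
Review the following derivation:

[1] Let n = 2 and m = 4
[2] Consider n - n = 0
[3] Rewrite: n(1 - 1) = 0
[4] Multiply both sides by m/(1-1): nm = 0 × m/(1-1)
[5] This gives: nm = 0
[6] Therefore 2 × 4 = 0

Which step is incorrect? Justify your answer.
Step 4: Multiply both sides by m/(1-1): nm = 0 × m/(1-1)

Step 4 multiplies both sides by m/(1-1). However, 1-1 = 0, so this is multiplication by m/0, which is undefined. We cannot multiply by an undefined expression.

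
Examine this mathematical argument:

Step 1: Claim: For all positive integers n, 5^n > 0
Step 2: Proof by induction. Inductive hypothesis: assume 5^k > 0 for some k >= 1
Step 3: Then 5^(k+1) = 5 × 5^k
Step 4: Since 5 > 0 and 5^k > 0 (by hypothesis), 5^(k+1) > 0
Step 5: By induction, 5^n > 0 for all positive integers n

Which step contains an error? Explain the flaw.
Step 5: By induction, 5^n > 0 for all positive integers n

Step 5 concludes the proof by induction, but no base case was ever established. A valid induction proof requires: (1) a base case proving 5^1 > 0, and (2) an inductive step showing IF 5^k > 0 THEN 5^(k+1) > 0. Steps 2-4 correctly establish the inductive step, but without the base case the conclusion in step 5 does not follow.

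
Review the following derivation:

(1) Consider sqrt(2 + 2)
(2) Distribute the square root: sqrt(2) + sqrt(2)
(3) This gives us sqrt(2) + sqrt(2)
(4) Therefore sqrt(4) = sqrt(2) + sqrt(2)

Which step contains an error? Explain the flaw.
Step 2: Distribute the square root: sqrt(2) + sqrt(2)

Step 2 incorrectly 'distributes' the square root over addition. The square root function does not distribute: sqrt(a + b) ≠ sqrt(a) + sqrt(b). In fact, sqrt(2 + 2) = sqrt(4) ≈ 2.0000, while sqrt(2) + sqrt(2) ≈ 2.8284.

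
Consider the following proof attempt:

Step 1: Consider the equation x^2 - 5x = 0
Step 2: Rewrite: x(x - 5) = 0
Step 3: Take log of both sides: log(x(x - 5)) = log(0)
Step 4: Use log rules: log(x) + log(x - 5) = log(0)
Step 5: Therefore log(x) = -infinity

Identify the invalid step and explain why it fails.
Step 3: Take log of both sides: log(x(x - 5)) = log(0)

Step 3 takes the logarithm of both sides, resulting in log(0) on the right side. The logarithm is only defined for positive numbers; log(0) is undefined (approaches negative infinity). This operation is invalid.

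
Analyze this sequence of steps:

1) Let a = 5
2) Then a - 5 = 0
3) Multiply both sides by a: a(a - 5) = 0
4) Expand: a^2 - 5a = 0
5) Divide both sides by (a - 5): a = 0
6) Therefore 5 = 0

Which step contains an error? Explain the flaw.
Step 5: Divide both sides by (a - 5): a = 0

Step 5 divides both sides by (a - 5). However, since a = 5, we have (a - 5) = 0. Division by zero is undefined, making this step invalid.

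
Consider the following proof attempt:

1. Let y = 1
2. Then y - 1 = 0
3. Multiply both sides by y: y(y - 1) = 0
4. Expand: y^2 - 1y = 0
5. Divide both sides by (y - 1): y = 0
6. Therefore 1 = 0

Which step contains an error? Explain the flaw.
Step 5: Divide both sides by (y - 1): y = 0

Step 5 divides both sides by (y - 1). However, since y = 1, we have (y - 1) = 0. Division by zero is undefined, making this step invalid.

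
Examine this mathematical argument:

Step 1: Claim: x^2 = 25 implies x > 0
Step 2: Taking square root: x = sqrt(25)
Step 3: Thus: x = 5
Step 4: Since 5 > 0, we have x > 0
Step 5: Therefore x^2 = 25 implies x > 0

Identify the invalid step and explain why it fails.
Step 2: Taking square root: x = sqrt(25)

Step 2 takes the square root and assumes the positive root only. The equation x^2 = 25 actually has two solutions: x = 5 and x = -5. The proof silently assumes x > 0 without justification, then uses this assumption to conclude x > 0, which is circular. The counterexample x = -5 shows the claim is false.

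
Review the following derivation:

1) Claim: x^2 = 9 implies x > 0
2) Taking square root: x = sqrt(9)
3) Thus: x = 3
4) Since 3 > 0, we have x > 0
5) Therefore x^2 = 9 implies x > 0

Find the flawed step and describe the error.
Step 2: Taking square root: x = sqrt(9)

Step 2 takes the square root and assumes the positive root only. The equation x^2 = 9 actually has two solutions: x = 3 and x = -3. The proof silently assumes x > 0 without justification, then uses this assumption to conclude x > 0, which is circular. The counterexample x = -3 shows the claim is false.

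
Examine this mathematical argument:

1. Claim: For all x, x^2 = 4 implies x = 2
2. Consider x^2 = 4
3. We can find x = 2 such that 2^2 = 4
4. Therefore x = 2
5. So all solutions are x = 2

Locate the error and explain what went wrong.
Step 4: Therefore x = 2

Step 4 incorrectly concludes that x = 2 is the only solution. The proof shows that x = 2 is A solution (existence), but does not show it is the ONLY solution (uniqueness). In fact, x = -2 is also a solution since (-2)^2 = 4. Finding one solution doesn't prove there are no others.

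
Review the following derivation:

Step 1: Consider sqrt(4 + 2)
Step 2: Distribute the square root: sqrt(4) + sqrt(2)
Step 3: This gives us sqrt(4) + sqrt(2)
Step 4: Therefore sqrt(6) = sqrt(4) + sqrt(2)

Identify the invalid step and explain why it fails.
Step 2: Distribute the square root: sqrt(4) + sqrt(2)

Step 2 incorrectly 'distributes' the square root over addition. The square root function does not distribute: sqrt(a + b) ≠ sqrt(a) + sqrt(b). In fact, sqrt(4 + 2) = sqrt(6) ≈ 2.4495, while sqrt(4) + sqrt(2) ≈ 3.4142.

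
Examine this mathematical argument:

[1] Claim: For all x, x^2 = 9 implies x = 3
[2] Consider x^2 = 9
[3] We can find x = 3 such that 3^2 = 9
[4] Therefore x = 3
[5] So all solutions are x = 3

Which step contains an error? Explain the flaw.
Step 4: Therefore x = 3

Step 4 incorrectly concludes that x = 3 is the only solution. The proof shows that x = 3 is A solution (existence), but does not show it is the ONLY solution (uniqueness). In fact, x = -3 is also a solution since (-3)^2 = 9. Finding one solution doesn't prove there are no others.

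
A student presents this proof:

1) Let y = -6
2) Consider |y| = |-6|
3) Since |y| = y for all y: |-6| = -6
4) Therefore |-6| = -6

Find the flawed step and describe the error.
Step 3: Since |y| = y for all y: |-6| = -6

Step 3 incorrectly states that |y| = y for all y. The correct definition is |y| = y when y >= 0, and |y| = -y when y < 0. Since -6 < 0, we have |-6| = -(-6) = 6, not -6.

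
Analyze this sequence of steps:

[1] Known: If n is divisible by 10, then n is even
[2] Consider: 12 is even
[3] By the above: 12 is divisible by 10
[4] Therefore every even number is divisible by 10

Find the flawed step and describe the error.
Step 3: By the above: 12 is divisible by 10

Step 3 commits the fallacy of affirming the consequent. The known fact 'divisible by 10 → even' does NOT imply 'even → divisible by 10'. That would be the converse, which is false. For example, 12 is even but 12 ÷ 10 = 1.20, which is not an integer.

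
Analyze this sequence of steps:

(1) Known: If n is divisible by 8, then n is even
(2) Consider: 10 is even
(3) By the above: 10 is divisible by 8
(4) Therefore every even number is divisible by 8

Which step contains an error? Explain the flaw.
Step 3: By the above: 10 is divisible by 8

Step 3 commits the fallacy of affirming the consequent. The known fact 'divisible by 8 → even' does NOT imply 'even → divisible by 8'. That would be the converse, which is false. For example, 10 is even but 10 ÷ 8 = 1.25, which is not an integer.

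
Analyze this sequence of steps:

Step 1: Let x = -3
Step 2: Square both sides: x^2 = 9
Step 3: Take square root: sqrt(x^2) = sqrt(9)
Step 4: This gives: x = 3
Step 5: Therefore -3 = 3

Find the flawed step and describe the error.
Step 4: This gives: x = 3

Step 4 incorrectly states that sqrt(x^2) = x. The correct identity is sqrt(x^2) = |x|. Since x = -3 < 0, we have sqrt(x^2) = |-3| = 3, not x = -3.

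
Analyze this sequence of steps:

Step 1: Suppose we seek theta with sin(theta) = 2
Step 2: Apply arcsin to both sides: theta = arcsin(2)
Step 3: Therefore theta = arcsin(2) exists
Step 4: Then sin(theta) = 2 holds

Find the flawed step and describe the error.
Step 2: Apply arcsin to both sides: theta = arcsin(2)

Step 2 applies arcsin to 2. However, arcsin(x) is only defined for x in [-1, 1] because sin(theta) can only produce values in that range. Since |2| > 1, arcsin(2) is undefined. There is no angle whose sine equals 2.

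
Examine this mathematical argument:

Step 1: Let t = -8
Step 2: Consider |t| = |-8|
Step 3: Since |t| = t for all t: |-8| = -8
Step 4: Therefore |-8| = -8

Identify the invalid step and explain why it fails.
Step 3: Since |t| = t for all t: |-8| = -8

Step 3 incorrectly states that |t| = t for all t. The correct definition is |t| = t when t >= 0, and |t| = -t when t < 0. Since -8 < 0, we have |-8| = -(-8) = 8, not -8.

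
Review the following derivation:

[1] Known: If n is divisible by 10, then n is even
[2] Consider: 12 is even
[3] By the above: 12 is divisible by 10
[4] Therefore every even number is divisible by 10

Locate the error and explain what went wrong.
Step 3: By the above: 12 is divisible by 10

Step 3 commits the fallacy of affirming the consequent. The known fact 'divisible by 10 → even' does NOT imply 'even → divisible by 10'. That would be the converse, which is false. For example, 12 is even but 12 ÷ 10 = 1.20, which is not an integer.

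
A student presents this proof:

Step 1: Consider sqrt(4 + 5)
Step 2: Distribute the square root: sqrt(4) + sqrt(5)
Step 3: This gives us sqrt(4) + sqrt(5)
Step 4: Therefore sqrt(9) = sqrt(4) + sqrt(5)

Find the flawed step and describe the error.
Step 2: Distribute the square root: sqrt(4) + sqrt(5)

Step 2 incorrectly 'distributes' the square root over addition. The square root function does not distribute: sqrt(a + b) ≠ sqrt(a) + sqrt(b). In fact, sqrt(4 + 5) = sqrt(9) ≈ 3.0000, while sqrt(4) + sqrt(5) ≈ 4.2361.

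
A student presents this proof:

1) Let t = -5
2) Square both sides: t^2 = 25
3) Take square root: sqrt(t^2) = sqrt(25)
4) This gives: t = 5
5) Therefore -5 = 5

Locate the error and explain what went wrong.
Step 4: This gives: t = 5

Step 4 incorrectly states that sqrt(t^2) = t. The correct identity is sqrt(t^2) = |t|. Since t = -5 < 0, we have sqrt(t^2) = |-5| = 5, not t = -5.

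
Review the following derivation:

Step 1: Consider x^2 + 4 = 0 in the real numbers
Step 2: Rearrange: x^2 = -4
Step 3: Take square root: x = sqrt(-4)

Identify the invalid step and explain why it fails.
Step 3: Take square root: x = sqrt(-4)

Step 3 takes the square root of -4, which is negative. In the real number system, the square root of a negative number is undefined. The equation x^2 + 4 = 0 has no real solutions. Square roots of negative numbers only exist in the complex numbers.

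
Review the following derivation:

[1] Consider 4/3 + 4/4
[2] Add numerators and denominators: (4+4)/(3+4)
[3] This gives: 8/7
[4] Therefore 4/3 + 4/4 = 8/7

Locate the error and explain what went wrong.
Step 2: Add numerators and denominators: (4+4)/(3+4)

Step 2 incorrectly adds fractions by separately adding numerators and denominators. This is wrong. The correct method requires a common denominator: 4/3 + 4/4 = (4×4 + 4×3)/(3×4) = 28/12 = 7/3. The method used gives 8/7, which is different.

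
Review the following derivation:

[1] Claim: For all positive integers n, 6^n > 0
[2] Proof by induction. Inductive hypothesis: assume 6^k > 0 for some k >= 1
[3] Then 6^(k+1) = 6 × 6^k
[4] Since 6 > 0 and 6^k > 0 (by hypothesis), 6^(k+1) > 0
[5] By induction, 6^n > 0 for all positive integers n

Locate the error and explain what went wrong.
Step 5: By induction, 6^n > 0 for all positive integers n

Step 5 concludes the proof by induction, but no base case was ever established. A valid induction proof requires: (1) a base case proving 6^1 > 0, and (2) an inductive step showing IF 6^k > 0 THEN 6^(k+1) > 0. Steps 2-4 correctly establish the inductive step, but without the base case the conclusion in step 5 does not follow.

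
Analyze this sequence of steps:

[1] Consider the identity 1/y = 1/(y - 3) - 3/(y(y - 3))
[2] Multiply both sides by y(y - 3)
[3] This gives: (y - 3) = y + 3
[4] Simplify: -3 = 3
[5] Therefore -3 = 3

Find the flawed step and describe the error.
Step 3: This gives: (y - 3) = y + 3

Step 3 makes a sign error when clearing denominators. Multiplying -3/(y(y - 3)) by y(y - 3) gives -3, not +3. The correct result is (y - 3) = y - 3, which is trivially true, not (y - 3) = y + 3. (Step 1 is a valid identity: 1/(y - 3) - 3/(y(y - 3)) = (y - 3)/(y(y - 3)) = 1/y.)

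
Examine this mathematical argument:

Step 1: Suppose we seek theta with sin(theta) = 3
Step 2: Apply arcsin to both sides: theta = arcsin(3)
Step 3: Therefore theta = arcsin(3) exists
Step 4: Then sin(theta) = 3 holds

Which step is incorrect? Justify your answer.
Step 2: Apply arcsin to both sides: theta = arcsin(3)

Step 2 applies arcsin to 3. However, arcsin(x) is only defined for x in [-1, 1] because sin(theta) can only produce values in that range. Since |3| > 1, arcsin(3) is undefined. There is no angle whose sine equals 3.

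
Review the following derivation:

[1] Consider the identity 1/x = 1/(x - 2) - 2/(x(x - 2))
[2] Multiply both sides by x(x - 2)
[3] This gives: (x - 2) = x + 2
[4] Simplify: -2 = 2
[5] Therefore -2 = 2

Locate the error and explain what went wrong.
Step 3: This gives: (x - 2) = x + 2

Step 3 makes a sign error when clearing denominators. Multiplying -2/(x(x - 2)) by x(x - 2) gives -2, not +2. The correct result is (x - 2) = x - 2, which is trivially true, not (x - 2) = x + 2. (Step 1 is a valid identity: 1/(x - 2) - 2/(x(x - 2)) = (x - 2)/(x(x - 2)) = 1/x.)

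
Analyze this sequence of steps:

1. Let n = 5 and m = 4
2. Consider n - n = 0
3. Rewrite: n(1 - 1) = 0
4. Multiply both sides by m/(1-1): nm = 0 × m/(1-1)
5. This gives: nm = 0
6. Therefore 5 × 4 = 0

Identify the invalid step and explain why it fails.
Step 4: Multiply both sides by m/(1-1): nm = 0 × m/(1-1)

Step 4 multiplies both sides by m/(1-1). However, 1-1 = 0, so this is multiplication by m/0, which is undefined. We cannot multiply by an undefined expression.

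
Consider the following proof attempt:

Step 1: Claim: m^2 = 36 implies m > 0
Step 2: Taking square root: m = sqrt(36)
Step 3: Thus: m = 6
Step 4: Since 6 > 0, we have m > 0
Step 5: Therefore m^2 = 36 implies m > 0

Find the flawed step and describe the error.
Step 2: Taking square root: m = sqrt(36)

Step 2 takes the square root and assumes the positive root only. The equation m^2 = 36 actually has two solutions: m = 6 and m = -6. The proof silently assumes m > 0 without justification, then uses this assumption to conclude m > 0, which is circular. The counterexample m = -6 shows the claim is false.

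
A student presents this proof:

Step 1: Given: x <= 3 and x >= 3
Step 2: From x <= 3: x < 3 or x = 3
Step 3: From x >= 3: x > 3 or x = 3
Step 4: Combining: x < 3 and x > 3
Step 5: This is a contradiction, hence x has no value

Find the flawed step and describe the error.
Step 4: Combining: x < 3 and x > 3

Step 4 incorrectly combines the conditions. From x <= 3 and x >= 3, the intersection is x = 3. The error treats the 'or' cases as 'and' requirements. The correct conclusion is that x = 3 is the unique solution, not that no solution exists.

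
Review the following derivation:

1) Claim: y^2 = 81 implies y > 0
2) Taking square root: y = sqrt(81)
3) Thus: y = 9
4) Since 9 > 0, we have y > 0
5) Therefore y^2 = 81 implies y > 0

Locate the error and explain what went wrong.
Step 2: Taking square root: y = sqrt(81)

Step 2 takes the square root and assumes the positive root only. The equation y^2 = 81 actually has two solutions: y = 9 and y = -9. The proof silently assumes y > 0 without justification, then uses this assumption to conclude y > 0, which is circular. The counterexample y = -9 shows the claim is false.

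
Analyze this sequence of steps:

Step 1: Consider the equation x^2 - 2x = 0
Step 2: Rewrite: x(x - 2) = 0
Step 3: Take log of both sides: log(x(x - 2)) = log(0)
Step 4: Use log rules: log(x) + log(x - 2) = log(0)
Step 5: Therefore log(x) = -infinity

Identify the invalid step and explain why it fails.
Step 3: Take log of both sides: log(x(x - 2)) = log(0)

Step 3 takes the logarithm of both sides, resulting in log(0) on the right side. The logarithm is only defined for positive numbers; log(0) is undefined (approaches negative infinity). This operation is invalid.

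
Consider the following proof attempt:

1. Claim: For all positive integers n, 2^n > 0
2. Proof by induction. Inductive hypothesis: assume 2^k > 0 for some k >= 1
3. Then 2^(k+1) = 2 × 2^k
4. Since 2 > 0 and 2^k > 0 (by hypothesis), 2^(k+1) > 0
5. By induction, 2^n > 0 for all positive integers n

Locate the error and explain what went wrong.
Step 5: By induction, 2^n > 0 for all positive integers n

Step 5 concludes the proof by induction, but no base case was ever established. A valid induction proof requires: (1) a base case proving 2^1 > 0, and (2) an inductive step showing IF 2^k > 0 THEN 2^(k+1) > 0. Steps 2-4 correctly establish the inductive step, but without the base case the conclusion in step 5 does not follow.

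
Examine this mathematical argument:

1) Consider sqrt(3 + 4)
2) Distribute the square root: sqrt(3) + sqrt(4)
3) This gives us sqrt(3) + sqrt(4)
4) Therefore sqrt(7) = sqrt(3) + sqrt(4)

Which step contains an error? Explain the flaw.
Step 2: Distribute the square root: sqrt(3) + sqrt(4)

Step 2 incorrectly 'distributes' the square root over addition. The square root function does not distribute: sqrt(a + b) ≠ sqrt(a) + sqrt(b). In fact, sqrt(3 + 4) = sqrt(7) ≈ 2.6458, while sqrt(3) + sqrt(4) ≈ 3.7321.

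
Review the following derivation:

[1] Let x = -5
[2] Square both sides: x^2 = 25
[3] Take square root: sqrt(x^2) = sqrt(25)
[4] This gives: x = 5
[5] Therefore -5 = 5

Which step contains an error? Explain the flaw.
Step 4: This gives: x = 5

Step 4 incorrectly states that sqrt(x^2) = x. The correct identity is sqrt(x^2) = |x|. Since x = -5 < 0, we have sqrt(x^2) = |-5| = 5, not x = -5.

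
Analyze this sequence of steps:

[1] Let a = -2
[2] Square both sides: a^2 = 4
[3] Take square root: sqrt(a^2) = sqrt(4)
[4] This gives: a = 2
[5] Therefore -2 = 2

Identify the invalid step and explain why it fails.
Step 4: This gives: a = 2

Step 4 incorrectly states that sqrt(a^2) = a. The correct identity is sqrt(a^2) = |a|. Since a = -2 < 0, we have sqrt(a^2) = |-2| = 2, not a = -2.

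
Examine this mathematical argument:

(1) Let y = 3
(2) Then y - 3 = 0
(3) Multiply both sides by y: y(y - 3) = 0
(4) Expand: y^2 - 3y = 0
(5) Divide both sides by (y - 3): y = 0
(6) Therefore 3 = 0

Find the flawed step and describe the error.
Step 5: Divide both sides by (y - 3): y = 0

Step 5 divides both sides by (y - 3). However, since y = 3, we have (y - 3) = 0. Division by zero is undefined, making this step invalid.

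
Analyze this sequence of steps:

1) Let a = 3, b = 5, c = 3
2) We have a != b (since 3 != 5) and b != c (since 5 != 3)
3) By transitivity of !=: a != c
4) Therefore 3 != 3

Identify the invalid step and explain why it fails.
Step 3: By transitivity of !=: a != c

Step 3 incorrectly applies transitivity to the '!=' relation. Transitivity states: if a R b and b R c, then a R c. However, '!=' is not transitive. Counterexample: 3 != 5 and 5 != 3, but 3 = 3 (both equal 3). Transitivity holds for relations like <, <=, =, but not for !=.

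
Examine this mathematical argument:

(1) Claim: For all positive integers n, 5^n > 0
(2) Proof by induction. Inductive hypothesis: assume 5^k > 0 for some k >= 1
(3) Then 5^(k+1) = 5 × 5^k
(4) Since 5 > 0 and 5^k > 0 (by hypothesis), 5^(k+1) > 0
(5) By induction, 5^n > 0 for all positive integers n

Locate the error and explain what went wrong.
Step 5: By induction, 5^n > 0 for all positive integers n

Step 5 concludes the proof by induction, but no base case was ever established. A valid induction proof requires: (1) a base case proving 5^1 > 0, and (2) an inductive step showing IF 5^k > 0 THEN 5^(k+1) > 0. Steps 2-4 correctly establish the inductive step, but without the base case the conclusion in step 5 does not follow.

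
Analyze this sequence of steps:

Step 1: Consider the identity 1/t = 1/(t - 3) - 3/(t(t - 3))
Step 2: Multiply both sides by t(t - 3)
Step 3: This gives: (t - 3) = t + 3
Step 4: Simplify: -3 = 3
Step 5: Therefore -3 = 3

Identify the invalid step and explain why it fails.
Step 3: This gives: (t - 3) = t + 3

Step 3 makes a sign error when clearing denominators. Multiplying -3/(t(t - 3)) by t(t - 3) gives -3, not +3. The correct result is (t - 3) = t - 3, which is trivially true, not (t - 3) = t + 3. (Step 1 is a valid identity: 1/(t - 3) - 3/(t(t - 3)) = (t - 3)/(t(t - 3)) = 1/t.)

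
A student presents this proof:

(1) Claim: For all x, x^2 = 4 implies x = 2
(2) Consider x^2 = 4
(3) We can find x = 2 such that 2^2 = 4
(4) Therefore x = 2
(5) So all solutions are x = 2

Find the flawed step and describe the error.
Step 4: Therefore x = 2

Step 4 incorrectly concludes that x = 2 is the only solution. The proof shows that x = 2 is A solution (existence), but does not show it is the ONLY solution (uniqueness). In fact, x = -2 is also a solution since (-2)^2 = 4. Finding one solution doesn't prove there are no others.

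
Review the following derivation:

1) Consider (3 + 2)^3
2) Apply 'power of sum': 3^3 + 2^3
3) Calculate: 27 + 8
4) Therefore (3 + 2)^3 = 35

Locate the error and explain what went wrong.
Step 2: Apply 'power of sum': 3^3 + 2^3

Step 2 incorrectly applies a non-existent rule '(a+b)^n = a^n + b^n'. This is false in general. The correct expansion uses the binomial theorem. The actual value is (3 + 2)^3 = 5^3 = 125, not 35.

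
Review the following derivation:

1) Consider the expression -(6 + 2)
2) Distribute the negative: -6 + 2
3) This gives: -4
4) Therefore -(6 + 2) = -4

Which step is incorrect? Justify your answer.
Step 2: Distribute the negative: -6 + 2

Step 2 incorrectly distributes the negative sign. The correct distribution is -(6 + 2) = -6 - 2 = -8. The negative must be applied to both terms, not just the first. The error treats -(6 + 2) as -6 + 2, which equals -4 instead of -8.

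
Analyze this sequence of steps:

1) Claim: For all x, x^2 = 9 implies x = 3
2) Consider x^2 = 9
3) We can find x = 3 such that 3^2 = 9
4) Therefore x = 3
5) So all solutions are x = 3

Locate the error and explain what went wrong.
Step 4: Therefore x = 3

Step 4 incorrectly concludes that x = 3 is the only solution. The proof shows that x = 3 is A solution (existence), but does not show it is the ONLY solution (uniqueness). In fact, x = -3 is also a solution since (-3)^2 = 9. Finding one solution doesn't prove there are no others.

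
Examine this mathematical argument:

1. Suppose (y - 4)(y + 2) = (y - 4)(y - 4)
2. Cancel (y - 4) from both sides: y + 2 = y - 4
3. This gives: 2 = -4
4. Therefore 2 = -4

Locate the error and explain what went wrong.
Step 2: Cancel (y - 4) from both sides: y + 2 = y - 4

Step 2 cancels (y - 4) from both sides. This is only valid if (y - 4) ≠ 0, i.e., y ≠ 4. When y = 4, both sides equal zero regardless of the other factors. The correct approach requires considering y = 4 as a separate case.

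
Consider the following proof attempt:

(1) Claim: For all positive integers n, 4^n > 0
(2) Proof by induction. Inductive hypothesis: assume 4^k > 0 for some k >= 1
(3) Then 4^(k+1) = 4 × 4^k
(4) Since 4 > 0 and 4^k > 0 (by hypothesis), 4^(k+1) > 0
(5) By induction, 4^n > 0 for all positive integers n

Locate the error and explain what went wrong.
Step 5: By induction, 4^n > 0 for all positive integers n

Step 5 concludes the proof by induction, but no base case was ever established. A valid induction proof requires: (1) a base case proving 4^1 > 0, and (2) an inductive step showing IF 4^k > 0 THEN 4^(k+1) > 0. Steps 2-4 correctly establish the inductive step, but without the base case the conclusion in step 5 does not follow.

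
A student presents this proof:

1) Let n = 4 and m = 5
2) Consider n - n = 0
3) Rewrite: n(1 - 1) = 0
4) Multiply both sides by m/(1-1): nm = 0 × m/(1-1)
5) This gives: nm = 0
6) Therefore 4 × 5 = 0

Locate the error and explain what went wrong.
Step 4: Multiply both sides by m/(1-1): nm = 0 × m/(1-1)

Step 4 multiplies both sides by m/(1-1). However, 1-1 = 0, so this is multiplication by m/0, which is undefined. We cannot multiply by an undefined expression.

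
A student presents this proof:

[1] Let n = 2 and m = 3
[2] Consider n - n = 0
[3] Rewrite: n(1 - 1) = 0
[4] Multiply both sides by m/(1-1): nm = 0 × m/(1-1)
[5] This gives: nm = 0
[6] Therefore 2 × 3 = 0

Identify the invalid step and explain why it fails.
Step 4: Multiply both sides by m/(1-1): nm = 0 × m/(1-1)

Step 4 multiplies both sides by m/(1-1). However, 1-1 = 0, so this is multiplication by m/0, which is undefined. We cannot multiply by an undefined expression.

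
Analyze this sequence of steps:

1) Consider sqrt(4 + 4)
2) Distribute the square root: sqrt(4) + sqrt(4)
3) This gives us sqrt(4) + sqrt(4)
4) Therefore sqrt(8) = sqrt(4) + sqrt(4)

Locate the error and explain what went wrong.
Step 2: Distribute the square root: sqrt(4) + sqrt(4)

Step 2 incorrectly 'distributes' the square root over addition. The square root function does not distribute: sqrt(a + b) ≠ sqrt(a) + sqrt(b). In fact, sqrt(4 + 4) = sqrt(8) ≈ 2.8284, while sqrt(4) + sqrt(4) ≈ 4.0000.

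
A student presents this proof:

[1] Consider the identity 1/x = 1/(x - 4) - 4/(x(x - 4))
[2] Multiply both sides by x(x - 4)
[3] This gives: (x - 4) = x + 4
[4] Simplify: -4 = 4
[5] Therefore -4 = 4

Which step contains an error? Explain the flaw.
Step 3: This gives: (x - 4) = x + 4

Step 3 makes a sign error when clearing denominators. Multiplying -4/(x(x - 4)) by x(x - 4) gives -4, not +4. The correct result is (x - 4) = x - 4, which is trivially true, not (x - 4) = x + 4. (Step 1 is a valid identity: 1/(x - 4) - 4/(x(x - 4)) = (x - 4)/(x(x - 4)) = 1/x.)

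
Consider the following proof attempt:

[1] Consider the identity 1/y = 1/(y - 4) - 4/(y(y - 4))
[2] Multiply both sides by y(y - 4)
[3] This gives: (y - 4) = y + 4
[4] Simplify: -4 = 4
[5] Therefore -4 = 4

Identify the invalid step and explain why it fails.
Step 3: This gives: (y - 4) = y + 4

Step 3 makes a sign error when clearing denominators. Multiplying -4/(y(y - 4)) by y(y - 4) gives -4, not +4. The correct result is (y - 4) = y - 4, which is trivially true, not (y - 4) = y + 4. (Step 1 is a valid identity: 1/(y - 4) - 4/(y(y - 4)) = (y - 4)/(y(y - 4)) = 1/y.)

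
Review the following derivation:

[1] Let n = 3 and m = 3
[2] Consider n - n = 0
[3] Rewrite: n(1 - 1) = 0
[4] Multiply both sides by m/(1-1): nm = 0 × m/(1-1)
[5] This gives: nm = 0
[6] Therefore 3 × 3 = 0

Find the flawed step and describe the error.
Step 4: Multiply both sides by m/(1-1): nm = 0 × m/(1-1)

Step 4 multiplies both sides by m/(1-1). However, 1-1 = 0, so this is multiplication by m/0, which is undefined. We cannot multiply by an undefined expression.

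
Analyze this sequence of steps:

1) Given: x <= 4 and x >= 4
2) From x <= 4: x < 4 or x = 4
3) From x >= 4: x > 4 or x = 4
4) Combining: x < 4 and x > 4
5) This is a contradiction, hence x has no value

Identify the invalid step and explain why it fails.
Step 4: Combining: x < 4 and x > 4

Step 4 incorrectly combines the conditions. From x <= 4 and x >= 4, the intersection is x = 4. The error treats the 'or' cases as 'and' requirements. The correct conclusion is that x = 4 is the unique solution, not that no solution exists.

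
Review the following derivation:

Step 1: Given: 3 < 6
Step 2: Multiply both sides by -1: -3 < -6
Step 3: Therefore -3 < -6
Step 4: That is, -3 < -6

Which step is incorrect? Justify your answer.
Step 2: Multiply both sides by -1: -3 < -6

Step 2 multiplies both sides by -1 but fails to reverse the inequality sign. When multiplying (or dividing) an inequality by a negative number, the direction must be reversed. Since 3 < 6, we should get -3 > -6, i.e., -3 > -6.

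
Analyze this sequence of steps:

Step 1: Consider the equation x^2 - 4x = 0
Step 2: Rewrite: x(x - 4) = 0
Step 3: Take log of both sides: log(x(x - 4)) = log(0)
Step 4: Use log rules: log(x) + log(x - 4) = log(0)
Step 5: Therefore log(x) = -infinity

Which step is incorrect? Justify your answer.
Step 3: Take log of both sides: log(x(x - 4)) = log(0)

Step 3 takes the logarithm of both sides, resulting in log(0) on the right side. The logarithm is only defined for positive numbers; log(0) is undefined (approaches negative infinity). This operation is invalid.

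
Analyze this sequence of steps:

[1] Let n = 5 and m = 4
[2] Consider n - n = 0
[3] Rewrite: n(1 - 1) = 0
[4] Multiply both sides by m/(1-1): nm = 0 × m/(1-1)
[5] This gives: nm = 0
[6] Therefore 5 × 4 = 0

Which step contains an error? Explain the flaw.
Step 4: Multiply both sides by m/(1-1): nm = 0 × m/(1-1)

Step 4 multiplies both sides by m/(1-1). However, 1-1 = 0, so this is multiplication by m/0, which is undefined. We cannot multiply by an undefined expression.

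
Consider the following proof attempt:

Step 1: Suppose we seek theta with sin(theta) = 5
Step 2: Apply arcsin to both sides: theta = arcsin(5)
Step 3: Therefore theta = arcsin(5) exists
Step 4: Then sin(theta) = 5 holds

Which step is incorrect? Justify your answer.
Step 2: Apply arcsin to both sides: theta = arcsin(5)

Step 2 applies arcsin to 5. However, arcsin(x) is only defined for x in [-1, 1] because sin(theta) can only produce values in that range. Since |5| > 1, arcsin(5) is undefined. There is no angle whose sine equals 5.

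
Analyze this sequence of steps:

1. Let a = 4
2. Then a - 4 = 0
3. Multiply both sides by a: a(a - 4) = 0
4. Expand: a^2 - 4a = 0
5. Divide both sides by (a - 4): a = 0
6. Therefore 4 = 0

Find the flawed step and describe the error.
Step 5: Divide both sides by (a - 4): a = 0

Step 5 divides both sides by (a - 4). However, since a = 4, we have (a - 4) = 0. Division by zero is undefined, making this step invalid.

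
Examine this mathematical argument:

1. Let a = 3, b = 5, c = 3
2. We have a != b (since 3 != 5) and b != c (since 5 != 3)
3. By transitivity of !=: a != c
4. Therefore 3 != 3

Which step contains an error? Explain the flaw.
Step 3: By transitivity of !=: a != c

Step 3 incorrectly applies transitivity to the '!=' relation. Transitivity states: if a R b and b R c, then a R c. However, '!=' is not transitive. Counterexample: 3 != 5 and 5 != 3, but 3 = 3 (both equal 3). Transitivity holds for relations like <, <=, =, but not for !=.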